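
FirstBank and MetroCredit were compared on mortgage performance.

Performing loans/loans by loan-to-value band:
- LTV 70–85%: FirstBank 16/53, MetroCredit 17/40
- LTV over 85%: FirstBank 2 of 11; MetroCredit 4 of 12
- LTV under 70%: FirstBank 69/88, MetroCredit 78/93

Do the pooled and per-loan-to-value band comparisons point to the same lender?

Yes

LTV 70–85%: FirstBank 16/53 = 30.2%, MetroCredit 17/40 = 42.5% → MetroCredit
LTV over 85%: FirstBank 2/11 = 18.2%, MetroCredit 4/12 = 33.3% → MetroCredit
LTV under 70%: FirstBank 69/88 = 78.4%, MetroCredit 78/93 = 83.9% → MetroCredit
Overall: FirstBank 87/152 = 57.2%, MetroCredit 99/145 = 68.3% → MetroCredit
MetroCredit wins overall and in every loan-to-value group — no reversal.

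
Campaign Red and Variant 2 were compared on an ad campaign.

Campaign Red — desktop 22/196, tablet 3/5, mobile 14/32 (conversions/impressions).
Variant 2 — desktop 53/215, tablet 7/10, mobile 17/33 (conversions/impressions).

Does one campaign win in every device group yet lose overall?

Desktop: Campaign Red 22/196 = 11.2%, Variant 2 53/215 = 24.7% → Variant 2
Tablet: Campaign Red 3/5 = 60.0%, Variant 2 7/10 = 70.0% → Variant 2
Mobile: Campaign Red 14/32 = 43.8%, Variant 2 17/33 = 51.5% → Variant 2
Overall: Campaign Red 39/233 = 16.7%, Variant 2 77/258 = 29.8% → Variant 2
Variant 2 wins overall and in every device group — no reversal.

No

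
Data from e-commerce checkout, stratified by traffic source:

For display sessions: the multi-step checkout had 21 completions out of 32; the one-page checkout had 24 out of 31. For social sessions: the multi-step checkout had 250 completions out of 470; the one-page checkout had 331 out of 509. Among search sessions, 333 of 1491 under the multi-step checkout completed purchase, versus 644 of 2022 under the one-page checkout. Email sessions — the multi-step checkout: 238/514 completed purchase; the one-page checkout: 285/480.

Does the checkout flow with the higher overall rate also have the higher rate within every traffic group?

Display: the multi-step checkout 21/32 = 65.6%, the one-page checkout 24/31 = 77.4% → the one-page checkout
Social: the multi-step checkout 250/470 = 53.2%, the one-page checkout 331/509 = 65.0% → the one-page checkout
Search: the multi-step checkout 333/1491 = 22.3%, the one-page checkout 644/2022 = 31.8% → the one-page checkout
Email: the multi-step checkout 238/514 = 46.3%, the one-page checkout 285/480 = 59.4% → the one-page checkout
Overall: the multi-step checkout 842/2507 = 33.6%, the one-page checkout 1284/3042 = 42.2% → the one-page checkout
The one-page checkout wins overall and in every traffic group — no reversal.

Yes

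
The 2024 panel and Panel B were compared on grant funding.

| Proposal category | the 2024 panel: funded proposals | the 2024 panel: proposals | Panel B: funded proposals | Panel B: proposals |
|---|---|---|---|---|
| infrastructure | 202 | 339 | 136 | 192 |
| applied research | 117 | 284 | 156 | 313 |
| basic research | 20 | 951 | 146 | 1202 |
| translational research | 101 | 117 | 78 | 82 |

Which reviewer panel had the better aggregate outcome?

Infrastructure: the 2024 panel 202/339 = 59.6%, Panel B 136/192 = 70.8% → Panel B
Applied research: the 2024 panel 117/284 = 41.2%, Panel B 156/313 = 49.8% → Panel B
Basic research: the 2024 panel 20/951 = 2.1%, Panel B 146/1202 = 12.1% → Panel B
Translational research: the 2024 panel 101/117 = 86.3%, Panel B 78/82 = 95.1% → Panel B
Overall: the 2024 panel 440/1691 = 26.0%, Panel B 516/1789 = 28.8% → Panel B

Panel B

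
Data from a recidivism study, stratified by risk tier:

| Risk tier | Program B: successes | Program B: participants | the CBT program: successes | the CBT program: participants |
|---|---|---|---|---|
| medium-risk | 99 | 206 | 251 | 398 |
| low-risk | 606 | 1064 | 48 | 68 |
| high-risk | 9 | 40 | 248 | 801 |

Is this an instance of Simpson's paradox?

Medium-risk: Program B 99/206 = 48.1%, the CBT program 251/398 = 63.1% → the CBT program
Low-risk: Program B 606/1064 = 57.0%, the CBT program 48/68 = 70.6% → the CBT program
High-risk: Program B 9/40 = 22.5%, the CBT program 248/801 = 31.0% → the CBT program
Overall: Program B 714/1310 = 54.5%, the CBT program 547/1267 = 43.2% → Program B
The CBT program wins each risk group but Program B wins overall — the comparison reverses. The CBT program's participants skew toward high-risk, which has a lower base rate.

Yes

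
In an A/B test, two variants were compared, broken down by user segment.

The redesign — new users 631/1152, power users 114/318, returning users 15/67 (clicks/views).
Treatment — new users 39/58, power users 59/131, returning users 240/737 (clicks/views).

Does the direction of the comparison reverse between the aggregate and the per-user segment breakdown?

New users: the redesign 631/1152 = 54.8%, Treatment 39/58 = 67.2% → Treatment
Power users: the redesign 114/318 = 35.8%, Treatment 59/131 = 45.0% → Treatment
Returning users: the redesign 15/67 = 22.4%, Treatment 240/737 = 32.6% → Treatment
Overall: the redesign 760/1537 = 49.4%, Treatment 338/926 = 36.5% → the redesign
Treatment wins each user group but the redesign wins overall — the comparison reverses. Treatment's views skew toward returning users, which has a lower base rate.

Yes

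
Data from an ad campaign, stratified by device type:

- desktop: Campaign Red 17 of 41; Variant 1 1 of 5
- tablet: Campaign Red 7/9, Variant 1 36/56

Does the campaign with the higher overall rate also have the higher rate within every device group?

Desktop: Campaign Red 17/41 = 41.5%, Variant 1 1/5 = 20.0% → Campaign Red
Tablet: Campaign Red 7/9 = 77.8%, Variant 1 36/56 = 64.3% → Campaign Red
Overall: Campaign Red 24/50 = 48.0%, Variant 1 37/61 = 60.7% → Variant 1
Campaign Red wins each device group but Variant 1 wins overall — the comparison reverses. Campaign Red's impressions skew toward desktop, which has a lower base rate.

No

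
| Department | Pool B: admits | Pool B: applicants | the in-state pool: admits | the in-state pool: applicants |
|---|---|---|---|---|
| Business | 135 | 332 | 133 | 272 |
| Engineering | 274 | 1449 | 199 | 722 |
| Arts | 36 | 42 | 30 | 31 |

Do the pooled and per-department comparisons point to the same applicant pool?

Yes

Business: Pool B 135/332 = 40.7%, the in-state pool 133/272 = 48.9% → the in-state pool
Engineering: Pool B 274/1449 = 18.9%, the in-state pool 199/722 = 27.6% → the in-state pool
Arts: Pool B 36/42 = 85.7%, the in-state pool 30/31 = 96.8% → the in-state pool
Overall: Pool B 445/1823 = 24.4%, the in-state pool 362/1025 = 35.3% → the in-state pool
The in-state pool wins overall and in every department group — no reversal.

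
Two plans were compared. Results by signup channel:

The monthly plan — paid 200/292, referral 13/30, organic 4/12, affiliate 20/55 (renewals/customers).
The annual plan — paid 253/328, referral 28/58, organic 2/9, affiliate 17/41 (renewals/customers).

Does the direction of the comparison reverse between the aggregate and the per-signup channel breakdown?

Paid: the monthly plan 200/292 = 68.5%, the annual plan 253/328 = 77.1% → the annual plan
Referral: the monthly plan 13/30 = 43.3%, the annual plan 28/58 = 48.3% → the annual plan
Organic: the monthly plan 4/12 = 33.3%, the annual plan 2/9 = 22.2% → the monthly plan
Affiliate: the monthly plan 20/55 = 36.4%, the annual plan 17/41 = 41.5% → the annual plan
Overall: the monthly plan 237/389 = 60.9%, the annual plan 300/436 = 68.8% → the annual plan
Neither sweeps: the monthly plan wins 1 of 4 groups, the annual plan wins 3. The annual plan wins overall but not every group — no Simpson reversal.

No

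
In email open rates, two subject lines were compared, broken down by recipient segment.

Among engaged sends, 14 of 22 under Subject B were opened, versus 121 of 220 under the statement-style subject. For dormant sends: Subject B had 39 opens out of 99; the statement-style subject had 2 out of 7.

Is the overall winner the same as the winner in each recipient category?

No

Engaged: Subject B 14/22 = 63.6%, the statement-style subject 121/220 = 55.0% → Subject B
Dormant: Subject B 39/99 = 39.4%, the statement-style subject 2/7 = 28.6% → Subject B
Overall: Subject B 53/121 = 43.8%, the statement-style subject 123/227 = 54.2% → the statement-style subject
Subject B wins each recipient group but the statement-style subject wins overall — the comparison reverses. Subject B's sends skew toward dormant, which has a lower base rate.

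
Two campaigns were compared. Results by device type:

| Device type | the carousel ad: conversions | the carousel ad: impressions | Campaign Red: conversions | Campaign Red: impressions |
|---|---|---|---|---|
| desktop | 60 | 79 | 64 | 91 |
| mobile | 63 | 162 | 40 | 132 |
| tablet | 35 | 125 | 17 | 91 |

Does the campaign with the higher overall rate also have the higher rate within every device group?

Desktop: the carousel ad 60/79 = 75.9%, Campaign Red 64/91 = 70.3% → the carousel ad
Mobile: the carousel ad 63/162 = 38.9%, Campaign Red 40/132 = 30.3% → the carousel ad
Tablet: the carousel ad 35/125 = 28.0%, Campaign Red 17/91 = 18.7% → the carousel ad
Overall: the carousel ad 158/366 = 43.2%, Campaign Red 121/314 = 38.5% → the carousel ad
The carousel ad wins overall and in every device group — no reversal.

Yes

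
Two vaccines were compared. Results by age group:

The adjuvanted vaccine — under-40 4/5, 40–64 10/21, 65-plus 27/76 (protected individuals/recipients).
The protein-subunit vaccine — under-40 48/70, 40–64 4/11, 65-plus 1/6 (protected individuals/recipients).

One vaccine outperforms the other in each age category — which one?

Under-40: the adjuvanted vaccine 4/5 = 80.0%, the protein-subunit vaccine 48/70 = 68.6% → the adjuvanted vaccine
40–64: the adjuvanted vaccine 10/21 = 47.6%, the protein-subunit vaccine 4/11 = 36.4% → the adjuvanted vaccine
65-plus: the adjuvanted vaccine 27/76 = 35.5%, the protein-subunit vaccine 1/6 = 16.7% → the adjuvanted vaccine
The adjuvanted vaccine has the higher rate in all 3 groups.

the adjuvanted vaccine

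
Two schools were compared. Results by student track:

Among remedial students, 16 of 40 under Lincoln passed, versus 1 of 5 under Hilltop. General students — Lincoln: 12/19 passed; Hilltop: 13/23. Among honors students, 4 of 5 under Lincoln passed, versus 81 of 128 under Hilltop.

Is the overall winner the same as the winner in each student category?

No

Remedial: Lincoln 16/40 = 40.0%, Hilltop 1/5 = 20.0% → Lincoln
General: Lincoln 12/19 = 63.2%, Hilltop 13/23 = 56.5% → Lincoln
Honors: Lincoln 4/5 = 80.0%, Hilltop 81/128 = 63.3% → Lincoln
Overall: Lincoln 32/64 = 50.0%, Hilltop 95/156 = 60.9% → Hilltop
Lincoln wins each student group but Hilltop wins overall — the comparison reverses. Lincoln's students skew toward remedial, which has a lower base rate.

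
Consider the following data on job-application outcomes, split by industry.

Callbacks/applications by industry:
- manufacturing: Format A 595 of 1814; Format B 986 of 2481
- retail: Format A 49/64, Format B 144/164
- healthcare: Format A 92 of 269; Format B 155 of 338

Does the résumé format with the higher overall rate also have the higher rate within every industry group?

Manufacturing: Format A 595/1814 = 32.8%, Format B 986/2481 = 39.7% → Format B
Retail: Format A 49/64 = 76.6%, Format B 144/164 = 87.8% → Format B
Healthcare: Format A 92/269 = 34.2%, Format B 155/338 = 45.9% → Format B
Overall: Format A 736/2147 = 34.3%, Format B 1285/2983 = 43.1% → Format B
Format B wins overall and in every industry group — no reversal.

Yes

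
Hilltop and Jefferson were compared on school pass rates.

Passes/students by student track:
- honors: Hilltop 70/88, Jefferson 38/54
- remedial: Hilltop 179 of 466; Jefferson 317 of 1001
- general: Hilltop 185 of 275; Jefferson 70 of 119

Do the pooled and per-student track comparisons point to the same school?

Yes

Honors: Hilltop 70/88 = 79.5%, Jefferson 38/54 = 70.4% → Hilltop
Remedial: Hilltop 179/466 = 38.4%, Jefferson 317/1001 = 31.7% → Hilltop
General: Hilltop 185/275 = 67.3%, Jefferson 70/119 = 58.8% → Hilltop
Overall: Hilltop 434/829 = 52.4%, Jefferson 425/1174 = 36.2% → Hilltop
Hilltop wins overall and in every student group — no reversal.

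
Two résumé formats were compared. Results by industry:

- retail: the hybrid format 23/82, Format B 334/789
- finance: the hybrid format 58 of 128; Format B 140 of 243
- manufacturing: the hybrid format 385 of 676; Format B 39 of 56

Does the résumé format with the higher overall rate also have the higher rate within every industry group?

Retail: the hybrid format 23/82 = 28.0%, Format B 334/789 = 42.3% → Format B
Finance: the hybrid format 58/128 = 45.3%, Format B 140/243 = 57.6% → Format B
Manufacturing: the hybrid format 385/676 = 57.0%, Format B 39/56 = 69.6% → Format B
Overall: the hybrid format 466/886 = 52.6%, Format B 513/1088 = 47.2% → the hybrid format
Format B wins each industry group but the hybrid format wins overall — the comparison reverses. Format B's applications skew toward retail, which has a lower base rate.

No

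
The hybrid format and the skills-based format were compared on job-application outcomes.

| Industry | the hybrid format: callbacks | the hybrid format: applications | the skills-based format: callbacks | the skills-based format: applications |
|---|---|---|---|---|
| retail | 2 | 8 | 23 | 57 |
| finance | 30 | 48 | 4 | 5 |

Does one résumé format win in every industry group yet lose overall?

Retail: the hybrid format 2/8 = 25.0%, the skills-based format 23/57 = 40.4% → the skills-based format
Finance: the hybrid format 30/48 = 62.5%, the skills-based format 4/5 = 80.0% → the skills-based format
Overall: the hybrid format 32/56 = 57.1%, the skills-based format 27/62 = 43.5% → the hybrid format
The skills-based format wins each industry group but the hybrid format wins overall — the comparison reverses. The skills-based format's applications skew toward retail, which has a lower base rate.

Yes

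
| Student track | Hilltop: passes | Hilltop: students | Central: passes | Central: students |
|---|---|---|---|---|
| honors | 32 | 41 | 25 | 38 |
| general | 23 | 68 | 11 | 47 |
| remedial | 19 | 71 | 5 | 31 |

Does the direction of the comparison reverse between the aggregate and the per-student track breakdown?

Honors: Hilltop 32/41 = 78.0%, Central 25/38 = 65.8% → Hilltop
General: Hilltop 23/68 = 33.8%, Central 11/47 = 23.4% → Hilltop
Remedial: Hilltop 19/71 = 26.8%, Central 5/31 = 16.1% → Hilltop
Overall: Hilltop 74/180 = 41.1%, Central 41/116 = 35.3% → Hilltop
Hilltop wins overall and in every student group — no reversal.

No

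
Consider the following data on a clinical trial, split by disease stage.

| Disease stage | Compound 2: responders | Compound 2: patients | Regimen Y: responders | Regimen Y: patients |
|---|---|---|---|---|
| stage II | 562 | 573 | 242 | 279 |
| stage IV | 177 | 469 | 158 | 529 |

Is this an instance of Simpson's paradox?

No

Stage II: Compound 2 562/573 = 98.1%, Regimen Y 242/279 = 86.7% → Compound 2
Stage IV: Compound 2 177/469 = 37.7%, Regimen Y 158/529 = 29.9% → Compound 2
Overall: Compound 2 739/1042 = 70.9%, Regimen Y 400/808 = 49.5% → Compound 2
Compound 2 wins overall and in every disease group — no reversal.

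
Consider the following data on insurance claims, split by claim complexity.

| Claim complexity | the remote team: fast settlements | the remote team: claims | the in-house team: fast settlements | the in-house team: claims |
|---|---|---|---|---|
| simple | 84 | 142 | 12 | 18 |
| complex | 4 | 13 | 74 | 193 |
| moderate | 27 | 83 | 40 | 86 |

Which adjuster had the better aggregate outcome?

Simple: the remote team 84/142 = 59.2%, the in-house team 12/18 = 66.7% → the in-house team
Complex: the remote team 4/13 = 30.8%, the in-house team 74/193 = 38.3% → the in-house team
Moderate: the remote team 27/83 = 32.5%, the in-house team 40/86 = 46.5% → the in-house team
Overall: the remote team 115/238 = 48.3%, the in-house team 126/297 = 42.4% → the remote team
(The in-house team wins every claim group but the remote team wins overall — the in-house team's claims skew toward the low-rate complex group.)

the remote team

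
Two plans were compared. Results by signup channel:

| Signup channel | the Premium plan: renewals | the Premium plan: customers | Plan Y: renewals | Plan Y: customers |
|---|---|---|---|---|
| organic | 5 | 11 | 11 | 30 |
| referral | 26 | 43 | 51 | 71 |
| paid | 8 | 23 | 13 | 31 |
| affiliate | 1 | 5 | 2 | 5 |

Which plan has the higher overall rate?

Organic: the Premium plan 5/11 = 45.5%, Plan Y 11/30 = 36.7% → the Premium plan
Referral: the Premium plan 26/43 = 60.5%, Plan Y 51/71 = 71.8% → Plan Y
Paid: the Premium plan 8/23 = 34.8%, Plan Y 13/31 = 41.9% → Plan Y
Affiliate: the Premium plan 1/5 = 20.0%, Plan Y 2/5 = 40.0% → Plan Y
Overall: the Premium plan 40/82 = 48.8%, Plan Y 77/137 = 56.2% → Plan Y
(Neither sweeps every signup group, but Plan Y has the higher pooled rate.)

Plan Y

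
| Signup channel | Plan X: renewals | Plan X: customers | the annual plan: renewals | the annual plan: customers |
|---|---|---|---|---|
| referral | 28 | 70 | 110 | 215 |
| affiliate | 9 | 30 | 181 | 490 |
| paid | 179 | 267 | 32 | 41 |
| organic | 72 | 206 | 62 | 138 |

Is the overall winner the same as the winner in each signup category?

Referral: Plan X 28/70 = 40.0%, the annual plan 110/215 = 51.2% → the annual plan
Affiliate: Plan X 9/30 = 30.0%, the annual plan 181/490 = 36.9% → the annual plan
Paid: Plan X 179/267 = 67.0%, the annual plan 32/41 = 78.0% → the annual plan
Organic: Plan X 72/206 = 35.0%, the annual plan 62/138 = 44.9% → the annual plan
Overall: Plan X 288/573 = 50.3%, the annual plan 385/884 = 43.6% → Plan X
The annual plan wins each signup group but Plan X wins overall — the comparison reverses. The annual plan's customers skew toward affiliate, which has a lower base rate.

No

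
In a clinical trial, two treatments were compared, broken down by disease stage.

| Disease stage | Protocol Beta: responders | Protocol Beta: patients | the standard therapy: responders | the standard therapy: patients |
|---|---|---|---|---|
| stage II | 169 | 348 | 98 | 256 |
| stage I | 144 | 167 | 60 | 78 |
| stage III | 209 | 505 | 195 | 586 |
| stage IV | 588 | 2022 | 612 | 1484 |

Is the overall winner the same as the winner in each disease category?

Stage II: Protocol Beta 169/348 = 48.6%, the standard therapy 98/256 = 38.3% → Protocol Beta
Stage I: Protocol Beta 144/167 = 86.2%, the standard therapy 60/78 = 76.9% → Protocol Beta
Stage III: Protocol Beta 209/505 = 41.4%, the standard therapy 195/586 = 33.3% → Protocol Beta
Stage IV: Protocol Beta 588/2022 = 29.1%, the standard therapy 612/1484 = 41.2% → the standard therapy
Overall: Protocol Beta 1110/3042 = 36.5%, the standard therapy 965/2404 = 40.1% → the standard therapy
Neither sweeps: Protocol Beta wins 3 of 4 groups, the standard therapy wins 1. The standard therapy wins overall but not every group — no Simpson reversal.

No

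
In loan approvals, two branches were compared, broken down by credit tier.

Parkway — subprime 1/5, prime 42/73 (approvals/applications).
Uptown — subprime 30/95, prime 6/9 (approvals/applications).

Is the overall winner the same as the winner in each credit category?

Subprime: Parkway 1/5 = 20.0%, Uptown 30/95 = 31.6% → Uptown
Prime: Parkway 42/73 = 57.5%, Uptown 6/9 = 66.7% → Uptown
Overall: Parkway 43/78 = 55.1%, Uptown 36/104 = 34.6% → Parkway
Uptown wins each credit group but Parkway wins overall — the comparison reverses. Uptown's applications skew toward subprime, which has a lower base rate.

No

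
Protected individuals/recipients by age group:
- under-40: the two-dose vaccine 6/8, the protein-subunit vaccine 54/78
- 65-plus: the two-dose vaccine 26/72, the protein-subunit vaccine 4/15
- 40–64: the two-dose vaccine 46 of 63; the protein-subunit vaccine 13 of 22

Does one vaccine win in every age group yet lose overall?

Under-40: the two-dose vaccine 6/8 = 75.0%, the protein-subunit vaccine 54/78 = 69.2% → the two-dose vaccine
65-plus: the two-dose vaccine 26/72 = 36.1%, the protein-subunit vaccine 4/15 = 26.7% → the two-dose vaccine
40–64: the two-dose vaccine 46/63 = 73.0%, the protein-subunit vaccine 13/22 = 59.1% → the two-dose vaccine
Overall: the two-dose vaccine 78/143 = 54.5%, the protein-subunit vaccine 71/115 = 61.7% → the protein-subunit vaccine
The two-dose vaccine wins each age group but the protein-subunit vaccine wins overall — the comparison reverses. The two-dose vaccine's recipients skew toward 65-plus, which has a lower base rate.

Yes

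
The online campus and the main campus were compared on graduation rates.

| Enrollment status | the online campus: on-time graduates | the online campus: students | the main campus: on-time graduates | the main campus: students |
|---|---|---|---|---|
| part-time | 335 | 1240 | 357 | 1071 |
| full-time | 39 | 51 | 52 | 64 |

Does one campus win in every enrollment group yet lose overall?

No

Part-time: the online campus 335/1240 = 27.0%, the main campus 357/1071 = 33.3% → the main campus
Full-time: the online campus 39/51 = 76.5%, the main campus 52/64 = 81.2% → the main campus
Overall: the online campus 374/1291 = 29.0%, the main campus 409/1135 = 36.0% → the main campus
The main campus wins overall and in every enrollment group — no reversal.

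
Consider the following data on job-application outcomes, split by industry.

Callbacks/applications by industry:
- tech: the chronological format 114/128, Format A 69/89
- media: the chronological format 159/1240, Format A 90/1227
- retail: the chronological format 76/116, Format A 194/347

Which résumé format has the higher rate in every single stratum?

Tech: the chronological format 114/128 = 89.1%, Format A 69/89 = 77.5% → the chronological format
Media: the chronological format 159/1240 = 12.8%, Format A 90/1227 = 7.3% → the chronological format
Retail: the chronological format 76/116 = 65.5%, Format A 194/347 = 55.9% → the chronological format
The chronological format has the higher rate in all 3 groups.

the chronological format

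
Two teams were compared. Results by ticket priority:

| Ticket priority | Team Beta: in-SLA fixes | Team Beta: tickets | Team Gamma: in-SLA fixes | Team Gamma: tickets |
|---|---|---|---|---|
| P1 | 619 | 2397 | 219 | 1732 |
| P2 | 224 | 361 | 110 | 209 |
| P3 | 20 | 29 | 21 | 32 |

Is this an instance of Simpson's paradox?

No

P1: Team Beta 619/2397 = 25.8%, Team Gamma 219/1732 = 12.6% → Team Beta
P2: Team Beta 224/361 = 62.0%, Team Gamma 110/209 = 52.6% → Team Beta
P3: Team Beta 20/29 = 69.0%, Team Gamma 21/32 = 65.6% → Team Beta
Overall: Team Beta 863/2787 = 31.0%, Team Gamma 350/1973 = 17.7% → Team Beta
Team Beta wins overall and in every ticket group — no reversal.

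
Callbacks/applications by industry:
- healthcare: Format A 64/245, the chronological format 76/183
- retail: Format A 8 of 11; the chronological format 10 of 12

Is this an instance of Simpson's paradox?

No

Healthcare: Format A 64/245 = 26.1%, the chronological format 76/183 = 41.5% → the chronological format
Retail: Format A 8/11 = 72.7%, the chronological format 10/12 = 83.3% → the chronological format
Overall: Format A 72/256 = 28.1%, the chronological format 86/195 = 44.1% → the chronological format
The chronological format wins overall and in every industry group — no reversal.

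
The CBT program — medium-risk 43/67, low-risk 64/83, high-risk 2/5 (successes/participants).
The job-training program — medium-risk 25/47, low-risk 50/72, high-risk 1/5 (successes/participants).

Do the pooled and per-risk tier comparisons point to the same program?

Yes

Medium-risk: the CBT program 43/67 = 64.2%, the job-training program 25/47 = 53.2% → the CBT program
Low-risk: the CBT program 64/83 = 77.1%, the job-training program 50/72 = 69.4% → the CBT program
High-risk: the CBT program 2/5 = 40.0%, the job-training program 1/5 = 20.0% → the CBT program
Overall: the CBT program 109/155 = 70.3%, the job-training program 76/124 = 61.3% → the CBT program
The CBT program wins overall and in every risk group — no reversal.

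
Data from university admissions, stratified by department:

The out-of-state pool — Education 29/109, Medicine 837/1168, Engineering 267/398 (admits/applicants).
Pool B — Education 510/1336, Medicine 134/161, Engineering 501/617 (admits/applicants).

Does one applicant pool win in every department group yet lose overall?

Yes

Education: the out-of-state pool 29/109 = 26.6%, Pool B 510/1336 = 38.2% → Pool B
Medicine: the out-of-state pool 837/1168 = 71.7%, Pool B 134/161 = 83.2% → Pool B
Engineering: the out-of-state pool 267/398 = 67.1%, Pool B 501/617 = 81.2% → Pool B
Overall: the out-of-state pool 1133/1675 = 67.6%, Pool B 1145/2114 = 54.2% → the out-of-state pool
Pool B wins each department group but the out-of-state pool wins overall — the comparison reverses. Pool B's applicants skew toward Education, which has a lower base rate.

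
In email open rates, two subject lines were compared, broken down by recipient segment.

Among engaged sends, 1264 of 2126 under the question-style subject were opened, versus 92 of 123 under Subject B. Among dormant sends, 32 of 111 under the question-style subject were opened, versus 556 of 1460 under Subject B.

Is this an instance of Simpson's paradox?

Yes

Engaged: the question-style subject 1264/2126 = 59.5%, Subject B 92/123 = 74.8% → Subject B
Dormant: the question-style subject 32/111 = 28.8%, Subject B 556/1460 = 38.1% → Subject B
Overall: the question-style subject 1296/2237 = 57.9%, Subject B 648/1583 = 40.9% → the question-style subject
Subject B wins each recipient group but the question-style subject wins overall — the comparison reverses. Subject B's sends skew toward dormant, which has a lower base rate.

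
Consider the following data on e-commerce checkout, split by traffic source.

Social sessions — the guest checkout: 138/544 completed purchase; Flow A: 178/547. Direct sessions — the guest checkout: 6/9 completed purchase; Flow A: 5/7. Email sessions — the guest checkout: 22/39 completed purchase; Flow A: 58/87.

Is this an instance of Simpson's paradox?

No

Social: the guest checkout 138/544 = 25.4%, Flow A 178/547 = 32.5% → Flow A
Direct: the guest checkout 6/9 = 66.7%, Flow A 5/7 = 71.4% → Flow A
Email: the guest checkout 22/39 = 56.4%, Flow A 58/87 = 66.7% → Flow A
Overall: the guest checkout 166/592 = 28.0%, Flow A 241/641 = 37.6% → Flow A
Flow A wins overall and in every traffic group — no reversal.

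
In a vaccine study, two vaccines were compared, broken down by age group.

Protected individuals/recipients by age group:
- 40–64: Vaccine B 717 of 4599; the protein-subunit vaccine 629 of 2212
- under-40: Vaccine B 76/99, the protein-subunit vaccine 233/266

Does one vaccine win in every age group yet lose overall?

40–64: Vaccine B 717/4599 = 15.6%, the protein-subunit vaccine 629/2212 = 28.4% → the protein-subunit vaccine
Under-40: Vaccine B 76/99 = 76.8%, the protein-subunit vaccine 233/266 = 87.6% → the protein-subunit vaccine
Overall: Vaccine B 793/4698 = 16.9%, the protein-subunit vaccine 862/2478 = 34.8% → the protein-subunit vaccine
The protein-subunit vaccine wins overall and in every age group — no reversal.

No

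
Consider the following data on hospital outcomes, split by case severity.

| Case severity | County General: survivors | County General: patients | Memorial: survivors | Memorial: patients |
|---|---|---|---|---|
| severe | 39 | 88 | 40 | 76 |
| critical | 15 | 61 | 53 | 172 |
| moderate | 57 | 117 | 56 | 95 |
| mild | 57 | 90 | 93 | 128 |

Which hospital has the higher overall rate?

Severe: County General 39/88 = 44.3%, Memorial 40/76 = 52.6% → Memorial
Critical: County General 15/61 = 24.6%, Memorial 53/172 = 30.8% → Memorial
Moderate: County General 57/117 = 48.7%, Memorial 56/95 = 58.9% → Memorial
Mild: County General 57/90 = 63.3%, Memorial 93/128 = 72.7% → Memorial
Overall: County General 168/356 = 47.2%, Memorial 242/471 = 51.4% → Memorial

Memorial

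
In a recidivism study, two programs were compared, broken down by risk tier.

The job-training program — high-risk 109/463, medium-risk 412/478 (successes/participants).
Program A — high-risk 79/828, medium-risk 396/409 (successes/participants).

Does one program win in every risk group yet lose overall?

High-risk: the job-training program 109/463 = 23.5%, Program A 79/828 = 9.5% → the job-training program
Medium-risk: the job-training program 412/478 = 86.2%, Program A 396/409 = 96.8% → Program A
Overall: the job-training program 521/941 = 55.4%, Program A 475/1237 = 38.4% → the job-training program
Neither sweeps: the job-training program wins 1 of 2 groups, Program A wins 1. The job-training program wins overall but not every group — no Simpson reversal.

No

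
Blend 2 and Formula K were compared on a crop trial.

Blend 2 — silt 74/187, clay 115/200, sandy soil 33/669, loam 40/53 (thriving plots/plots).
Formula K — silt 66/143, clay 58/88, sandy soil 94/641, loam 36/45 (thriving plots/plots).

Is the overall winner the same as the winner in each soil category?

Yes

Silt: Blend 2 74/187 = 39.6%, Formula K 66/143 = 46.2% → Formula K
Clay: Blend 2 115/200 = 57.5%, Formula K 58/88 = 65.9% → Formula K
Sandy soil: Blend 2 33/669 = 4.9%, Formula K 94/641 = 14.7% → Formula K
Loam: Blend 2 40/53 = 75.5%, Formula K 36/45 = 80.0% → Formula K
Overall: Blend 2 262/1109 = 23.6%, Formula K 254/917 = 27.7% → Formula K
Formula K wins overall and in every soil group — no reversal.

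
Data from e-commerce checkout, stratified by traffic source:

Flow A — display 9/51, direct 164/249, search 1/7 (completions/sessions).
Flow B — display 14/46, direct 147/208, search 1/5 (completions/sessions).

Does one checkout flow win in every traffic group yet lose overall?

Display: Flow A 9/51 = 17.6%, Flow B 14/46 = 30.4% → Flow B
Direct: Flow A 164/249 = 65.9%, Flow B 147/208 = 70.7% → Flow B
Search: Flow A 1/7 = 14.3%, Flow B 1/5 = 20.0% → Flow B
Overall: Flow A 174/307 = 56.7%, Flow B 162/259 = 62.5% → Flow B
Flow B wins overall and in every traffic group — no reversal.

No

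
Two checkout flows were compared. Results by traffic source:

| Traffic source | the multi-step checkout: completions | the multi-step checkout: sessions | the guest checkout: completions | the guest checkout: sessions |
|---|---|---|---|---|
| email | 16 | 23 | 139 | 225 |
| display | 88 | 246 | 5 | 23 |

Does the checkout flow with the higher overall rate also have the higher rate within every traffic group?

Email: the multi-step checkout 16/23 = 69.6%, the guest checkout 139/225 = 61.8% → the multi-step checkout
Display: the multi-step checkout 88/246 = 35.8%, the guest checkout 5/23 = 21.7% → the multi-step checkout
Overall: the multi-step checkout 104/269 = 38.7%, the guest checkout 144/248 = 58.1% → the guest checkout
The multi-step checkout wins each traffic group but the guest checkout wins overall — the comparison reverses. The multi-step checkout's sessions skew toward display, which has a lower base rate.

No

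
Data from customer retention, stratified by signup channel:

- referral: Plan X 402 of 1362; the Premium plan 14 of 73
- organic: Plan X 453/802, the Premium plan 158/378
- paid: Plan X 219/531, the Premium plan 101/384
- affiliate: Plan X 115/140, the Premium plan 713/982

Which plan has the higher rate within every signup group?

Plan X

Referral: Plan X 402/1362 = 29.5%, the Premium plan 14/73 = 19.2% → Plan X
Organic: Plan X 453/802 = 56.5%, the Premium plan 158/378 = 41.8% → Plan X
Paid: Plan X 219/531 = 41.2%, the Premium plan 101/384 = 26.3% → Plan X
Affiliate: Plan X 115/140 = 82.1%, the Premium plan 713/982 = 72.6% → Plan X
Plan X has the higher rate in all 4 groups.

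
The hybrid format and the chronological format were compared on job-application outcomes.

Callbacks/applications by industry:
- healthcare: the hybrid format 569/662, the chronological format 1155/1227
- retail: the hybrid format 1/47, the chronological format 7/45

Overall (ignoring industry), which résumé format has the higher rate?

Healthcare: the hybrid format 569/662 = 86.0%, the chronological format 1155/1227 = 94.1% → the chronological format
Retail: the hybrid format 1/47 = 2.1%, the chronological format 7/45 = 15.6% → the chronological format
Overall: the hybrid format 570/709 = 80.4%, the chronological format 1162/1272 = 91.4% → the chronological format

the chronological format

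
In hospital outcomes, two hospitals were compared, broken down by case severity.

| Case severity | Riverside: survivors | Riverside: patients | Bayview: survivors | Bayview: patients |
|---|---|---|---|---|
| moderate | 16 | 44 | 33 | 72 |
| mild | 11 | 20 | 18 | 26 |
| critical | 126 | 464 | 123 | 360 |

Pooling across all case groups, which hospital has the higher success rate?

Bayview

Moderate: Riverside 16/44 = 36.4%, Bayview 33/72 = 45.8% → Bayview
Mild: Riverside 11/20 = 55.0%, Bayview 18/26 = 69.2% → Bayview
Critical: Riverside 126/464 = 27.2%, Bayview 123/360 = 34.2% → Bayview
Overall: Riverside 153/528 = 29.0%, Bayview 174/458 = 38.0% → Bayview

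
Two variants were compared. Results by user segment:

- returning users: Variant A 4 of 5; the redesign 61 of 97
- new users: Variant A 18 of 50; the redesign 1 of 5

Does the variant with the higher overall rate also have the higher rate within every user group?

Returning users: Variant A 4/5 = 80.0%, the redesign 61/97 = 62.9% → Variant A
New users: Variant A 18/50 = 36.0%, the redesign 1/5 = 20.0% → Variant A
Overall: Variant A 22/55 = 40.0%, the redesign 62/102 = 60.8% → the redesign
Variant A wins each user group but the redesign wins overall — the comparison reverses. Variant A's views skew toward new users, which has a lower base rate.

No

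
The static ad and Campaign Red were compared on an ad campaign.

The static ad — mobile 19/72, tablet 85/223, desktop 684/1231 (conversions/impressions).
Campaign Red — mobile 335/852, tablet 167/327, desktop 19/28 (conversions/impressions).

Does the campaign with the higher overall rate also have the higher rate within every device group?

Mobile: the static ad 19/72 = 26.4%, Campaign Red 335/852 = 39.3% → Campaign Red
Tablet: the static ad 85/223 = 38.1%, Campaign Red 167/327 = 51.1% → Campaign Red
Desktop: the static ad 684/1231 = 55.6%, Campaign Red 19/28 = 67.9% → Campaign Red
Overall: the static ad 788/1526 = 51.6%, Campaign Red 521/1207 = 43.2% → the static ad
Campaign Red wins each device group but the static ad wins overall — the comparison reverses. Campaign Red's impressions skew toward mobile, which has a lower base rate.

No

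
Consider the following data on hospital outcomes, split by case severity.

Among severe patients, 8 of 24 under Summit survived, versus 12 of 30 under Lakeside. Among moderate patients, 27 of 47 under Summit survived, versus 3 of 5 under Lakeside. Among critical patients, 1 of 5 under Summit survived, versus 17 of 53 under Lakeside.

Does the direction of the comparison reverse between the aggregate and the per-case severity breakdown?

Severe: Summit 8/24 = 33.3%, Lakeside 12/30 = 40.0% → Lakeside
Moderate: Summit 27/47 = 57.4%, Lakeside 3/5 = 60.0% → Lakeside
Critical: Summit 1/5 = 20.0%, Lakeside 17/53 = 32.1% → Lakeside
Overall: Summit 36/76 = 47.4%, Lakeside 32/88 = 36.4% → Summit
Lakeside wins each case group but Summit wins overall — the comparison reverses. Lakeside's patients skew toward critical, which has a lower base rate.

Yes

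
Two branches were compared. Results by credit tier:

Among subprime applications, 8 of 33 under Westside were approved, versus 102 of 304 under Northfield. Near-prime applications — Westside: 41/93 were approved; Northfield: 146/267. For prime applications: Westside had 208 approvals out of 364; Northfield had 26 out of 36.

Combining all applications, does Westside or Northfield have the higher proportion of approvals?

Westside

Subprime: Westside 8/33 = 24.2%, Northfield 102/304 = 33.6% → Northfield
Near-prime: Westside 41/93 = 44.1%, Northfield 146/267 = 54.7% → Northfield
Prime: Westside 208/364 = 57.1%, Northfield 26/36 = 72.2% → Northfield
Overall: Westside 257/490 = 52.4%, Northfield 274/607 = 45.1% → Westside
(Northfield wins every credit group but Westside wins overall — Northfield's applications skew toward the low-rate subprime group.)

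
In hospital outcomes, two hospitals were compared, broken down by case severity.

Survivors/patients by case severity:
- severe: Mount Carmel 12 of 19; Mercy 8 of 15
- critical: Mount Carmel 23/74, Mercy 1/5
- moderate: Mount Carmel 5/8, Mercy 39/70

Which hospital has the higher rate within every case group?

Severe: Mount Carmel 12/19 = 63.2%, Mercy 8/15 = 53.3% → Mount Carmel
Critical: Mount Carmel 23/74 = 31.1%, Mercy 1/5 = 20.0% → Mount Carmel
Moderate: Mount Carmel 5/8 = 62.5%, Mercy 39/70 = 55.7% → Mount Carmel
Mount Carmel has the higher rate in all 3 groups.

Mount Carmel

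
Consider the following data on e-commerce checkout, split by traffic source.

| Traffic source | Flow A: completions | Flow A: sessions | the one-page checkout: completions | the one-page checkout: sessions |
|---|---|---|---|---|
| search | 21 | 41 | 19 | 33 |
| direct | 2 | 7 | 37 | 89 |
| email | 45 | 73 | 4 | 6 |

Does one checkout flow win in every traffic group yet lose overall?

Search: Flow A 21/41 = 51.2%, the one-page checkout 19/33 = 57.6% → the one-page checkout
Direct: Flow A 2/7 = 28.6%, the one-page checkout 37/89 = 41.6% → the one-page checkout
Email: Flow A 45/73 = 61.6%, the one-page checkout 4/6 = 66.7% → the one-page checkout
Overall: Flow A 68/121 = 56.2%, the one-page checkout 60/128 = 46.9% → Flow A
The one-page checkout wins each traffic group but Flow A wins overall — the comparison reverses. The one-page checkout's sessions skew toward direct, which has a lower base rate.

Yes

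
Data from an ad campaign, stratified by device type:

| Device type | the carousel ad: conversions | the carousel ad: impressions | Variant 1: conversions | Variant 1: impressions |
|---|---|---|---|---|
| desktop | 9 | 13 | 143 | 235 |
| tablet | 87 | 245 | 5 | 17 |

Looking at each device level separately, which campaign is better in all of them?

Desktop: the carousel ad 9/13 = 69.2%, Variant 1 143/235 = 60.9% → the carousel ad
Tablet: the carousel ad 87/245 = 35.5%, Variant 1 5/17 = 29.4% → the carousel ad
The carousel ad has the higher rate in both groups.

the carousel ad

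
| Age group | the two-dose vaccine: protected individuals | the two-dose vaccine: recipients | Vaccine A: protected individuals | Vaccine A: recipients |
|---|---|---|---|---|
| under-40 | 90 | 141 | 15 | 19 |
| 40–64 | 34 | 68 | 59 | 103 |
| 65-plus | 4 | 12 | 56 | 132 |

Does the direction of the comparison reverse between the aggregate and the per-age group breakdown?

Yes

Under-40: the two-dose vaccine 90/141 = 63.8%, Vaccine A 15/19 = 78.9% → Vaccine A
40–64: the two-dose vaccine 34/68 = 50.0%, Vaccine A 59/103 = 57.3% → Vaccine A
65-plus: the two-dose vaccine 4/12 = 33.3%, Vaccine A 56/132 = 42.4% → Vaccine A
Overall: the two-dose vaccine 128/221 = 57.9%, Vaccine A 130/254 = 51.2% → the two-dose vaccine
Vaccine A wins each age group but the two-dose vaccine wins overall — the comparison reverses. Vaccine A's recipients skew toward 65-plus, which has a lower base rate.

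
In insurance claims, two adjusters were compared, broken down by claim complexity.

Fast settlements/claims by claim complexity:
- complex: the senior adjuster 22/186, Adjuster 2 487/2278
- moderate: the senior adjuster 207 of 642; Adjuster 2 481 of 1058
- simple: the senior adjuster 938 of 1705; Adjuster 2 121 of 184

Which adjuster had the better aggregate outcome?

the senior adjuster

Complex: the senior adjuster 22/186 = 11.8%, Adjuster 2 487/2278 = 21.4% → Adjuster 2
Moderate: the senior adjuster 207/642 = 32.2%, Adjuster 2 481/1058 = 45.5% → Adjuster 2
Simple: the senior adjuster 938/1705 = 55.0%, Adjuster 2 121/184 = 65.8% → Adjuster 2
Overall: the senior adjuster 1167/2533 = 46.1%, Adjuster 2 1089/3520 = 30.9% → the senior adjuster
(Adjuster 2 wins every claim group but the senior adjuster wins overall — Adjuster 2's claims skew toward the low-rate complex group.)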